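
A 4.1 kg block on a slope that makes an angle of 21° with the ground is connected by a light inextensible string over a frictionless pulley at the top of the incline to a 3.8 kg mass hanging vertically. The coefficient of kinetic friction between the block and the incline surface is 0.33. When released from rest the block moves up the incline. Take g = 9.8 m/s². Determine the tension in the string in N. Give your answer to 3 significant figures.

32.2 N

For the block on the incline: the weight component along the slope is m₁g sin 21° = 4.1 × 9.8 × 0.3584 = 14.401 N and the normal force is N = m₁g cos 21° = 37.511 N.
Kinetic friction opposes the block's motion up the incline: f = μN = 0.33 × 37.511 = 12.379 N acting down the slope.
Newton's second law for the block (up-slope positive): T − 14.401 − 12.379 = 4.1 a. For the hanging mass (downward positive): 3.8 × 9.8 − T = 3.8 a.
Adding the two equations eliminates T: 10.460 = 7.9 a, so a = 1.3241 m/s².
Then from the hanging mass's equation, T = 3.8 × (9.8 − 1.3241) = 32.208 N.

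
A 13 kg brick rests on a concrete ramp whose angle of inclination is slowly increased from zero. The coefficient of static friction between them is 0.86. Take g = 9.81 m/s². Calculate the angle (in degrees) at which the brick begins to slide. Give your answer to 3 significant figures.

At the threshold of sliding, static friction is at its maximum μ_s N and exactly balances the weight component along the incline: mg sin θ = μ_s mg cos θ.
Hence tan θ = μ_s = 0.86, so θ = arctan(0.86) = 40.6955°.

40.7°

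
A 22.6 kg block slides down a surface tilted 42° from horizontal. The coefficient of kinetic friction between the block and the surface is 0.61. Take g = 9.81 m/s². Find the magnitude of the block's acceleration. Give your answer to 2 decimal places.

2.12 m/s²

Resolving the weight along the incline: the component pulling the block down the slope is mg sin 42° = 22.6 × 9.81 × 0.6691 = 148.343 N, and the normal force is N = mg cos 42° = 22.6 × 9.81 × 0.7431 = 164.750 N.
Kinetic friction acts up the slope with magnitude f = μN = 0.61 × 164.750 = 100.498 N.
Net force along the incline is 148.343 − 100.498 = 47.845 N, so a = 47.845 / 22.6 = 2.1170 m/s².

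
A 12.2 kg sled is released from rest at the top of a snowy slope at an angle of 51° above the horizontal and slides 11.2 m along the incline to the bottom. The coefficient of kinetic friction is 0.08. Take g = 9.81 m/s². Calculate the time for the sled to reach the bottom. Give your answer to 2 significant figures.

1.8 s

The weight component along the incline is mg sin 51° = 93.010 N and the normal force is N = mg cos 51° = 75.318 N.
Friction up the slope is f = μN = 0.08 × 75.318 = 6.025 N, so the net downslope force is 93.010 − 6.025 = 86.985 N and a = 86.985 / 12.2 = 7.1299 m/s².
Starting from rest, L = ½at², so t = √(2L/a) = √(2 × 11.2 / 7.1299) = 1.7725 s.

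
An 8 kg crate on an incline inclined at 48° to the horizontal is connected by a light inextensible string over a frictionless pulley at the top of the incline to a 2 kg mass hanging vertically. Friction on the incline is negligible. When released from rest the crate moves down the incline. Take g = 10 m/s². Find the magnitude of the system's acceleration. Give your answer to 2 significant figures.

3.9 m/s²

For the crate on the incline: the weight component along the slope is m₁g sin 48° = 8 × 10 × 0.7431 = 59.448 N and the normal force is N = m₁g cos 48° = 53.530 N.
Newton's second law for the crate (down-slope positive): 59.448 − T = 8 a. For the hanging mass (upward positive): T − 2 × 10 = 2 a.
Adding the two equations eliminates T: 39.448 = 10 a, so a = 3.9448 m/s².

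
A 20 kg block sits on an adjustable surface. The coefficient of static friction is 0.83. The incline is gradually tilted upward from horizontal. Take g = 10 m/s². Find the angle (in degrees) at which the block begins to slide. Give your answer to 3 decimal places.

At the threshold of sliding, static friction is at its maximum μ_s N and exactly balances the weight component along the incline: mg sin θ = μ_s mg cos θ.
Hence tan θ = μ_s = 0.83, so θ = arctan(0.83) = 39.6927°.

39.693°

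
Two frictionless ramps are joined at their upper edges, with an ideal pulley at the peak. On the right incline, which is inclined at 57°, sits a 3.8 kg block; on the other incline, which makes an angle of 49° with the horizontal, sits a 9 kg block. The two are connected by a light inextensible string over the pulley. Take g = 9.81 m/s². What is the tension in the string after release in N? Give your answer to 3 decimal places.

41.764 N

Resolve each weight along its own incline: the 3.8 kg mass has component 3.8 × 9.81 × sin 57° = 31.264 N down its slope, and the 9 kg mass has 9 × 9.81 × sin 49° = 66.633 N down its slope.
The 9 kg side's 66.633 N exceeds the other side's 31.264 N, so that mass slides down and the 3.8 kg mass slides up. Taking that direction as positive, Newton's second law for the whole system gives 66.633 − 31.264 = (3.8 + 9) a, so a = 35.369 / 12.8 = 2.7632 m/s².
For the 3.8 kg mass (up-slope positive): T − 31.264 = 3.8 × 2.7632, so T = 41.764 N.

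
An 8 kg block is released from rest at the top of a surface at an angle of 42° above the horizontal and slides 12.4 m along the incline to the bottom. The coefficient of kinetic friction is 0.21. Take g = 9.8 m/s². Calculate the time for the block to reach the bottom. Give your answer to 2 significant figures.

2.2 s

The weight component along the incline is mg sin 42° = 52.460 N and the normal force is N = mg cos 42° = 58.263 N.
Friction up the slope is f = μN = 0.21 × 58.263 = 12.235 N, so the net downslope force is 52.460 − 12.235 = 40.225 N and a = 40.225 / 8 = 5.0281 m/s².
Starting from rest, L = ½at², so t = √(2L/a) = √(2 × 12.4 / 5.0281) = 2.2209 s.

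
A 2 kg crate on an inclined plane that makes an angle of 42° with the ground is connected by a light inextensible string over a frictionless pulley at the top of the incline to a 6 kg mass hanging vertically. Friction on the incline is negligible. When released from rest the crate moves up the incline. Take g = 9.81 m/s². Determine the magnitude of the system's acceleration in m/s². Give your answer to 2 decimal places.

5.72 m/s²

For the crate on the incline: the weight component along the slope is m₁g sin 42° = 2 × 9.81 × 0.6691 = 13.128 N and the normal force is N = m₁g cos 42° = 14.581 N.
Newton's second law for the crate (up-slope positive): T − 13.128 = 2 a. For the hanging mass (downward positive): 6 × 9.81 − T = 6 a.
Adding the two equations eliminates T: 45.732 = 8 a, so a = 5.7165 m/s².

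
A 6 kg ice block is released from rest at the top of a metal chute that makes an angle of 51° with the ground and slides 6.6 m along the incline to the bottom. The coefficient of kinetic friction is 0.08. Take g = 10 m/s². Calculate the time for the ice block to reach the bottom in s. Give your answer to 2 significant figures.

The weight component along the incline is mg sin 51° = 46.629 N and the normal force is N = mg cos 51° = 37.759 N.
Friction up the slope is f = μN = 0.08 × 37.759 = 3.021 N, so the net downslope force is 46.629 − 3.021 = 43.608 N and a = 43.608 / 6 = 7.2680 m/s².
Starting from rest, L = ½at², so t = √(2L/a) = √(2 × 6.6 / 7.2680) = 1.3477 s.

1.3 s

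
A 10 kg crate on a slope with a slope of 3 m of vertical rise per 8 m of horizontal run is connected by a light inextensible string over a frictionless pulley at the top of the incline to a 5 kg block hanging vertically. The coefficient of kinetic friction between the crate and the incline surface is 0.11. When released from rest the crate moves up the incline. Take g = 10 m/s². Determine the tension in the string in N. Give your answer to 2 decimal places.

48.47 N

For the crate on the incline: the weight component along the slope is m₁g sin 20.56° = 10 × 10 × 0.3511 = 35.110 N and the normal force is N = m₁g cos 20.56° = 93.633 N.
Kinetic friction opposes the crate's motion up the incline: f = μN = 0.11 × 93.633 = 10.300 N acting down the slope.
Newton's second law for the crate (up-slope positive): T − 35.110 − 10.300 = 10 a. For the hanging block (downward positive): 5 × 10 − T = 5 a.
Adding the two equations eliminates T: 4.590 = 15 a, so a = 0.3060 m/s².
Then from the hanging block's equation, T = 5 × (10 − 0.3060) = 48.470 N.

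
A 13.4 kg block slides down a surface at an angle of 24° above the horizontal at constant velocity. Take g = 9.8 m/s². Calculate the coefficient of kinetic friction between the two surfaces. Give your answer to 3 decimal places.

At constant velocity the net force along the incline is zero: mg sin 24° = μ mg cos 24°.
So μ = tan 24° = 0.4067 / 0.9135 = 0.4452.

0.445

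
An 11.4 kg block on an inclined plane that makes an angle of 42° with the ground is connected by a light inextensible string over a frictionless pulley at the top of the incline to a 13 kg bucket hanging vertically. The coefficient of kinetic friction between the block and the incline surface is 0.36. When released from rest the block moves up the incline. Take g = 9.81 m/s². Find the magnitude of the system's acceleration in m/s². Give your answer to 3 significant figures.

0.934 m/s²

For the block on the incline: the weight component along the slope is m₁g sin 42° = 11.4 × 9.81 × 0.6691 = 74.828 N and the normal force is N = m₁g cos 42° = 83.109 N.
Kinetic friction opposes the block's motion up the incline: f = μN = 0.36 × 83.109 = 29.919 N acting down the slope.
Newton's second law for the block (up-slope positive): T − 74.828 − 29.919 = 11.4 a. For the hanging bucket (downward positive): 13 × 9.81 − T = 13 a.
Adding the two equations eliminates T: 22.783 = 24.4 a, so a = 0.9337 m/s².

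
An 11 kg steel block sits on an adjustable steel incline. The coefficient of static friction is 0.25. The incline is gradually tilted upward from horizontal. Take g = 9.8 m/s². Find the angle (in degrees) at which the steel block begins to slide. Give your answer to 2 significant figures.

At the threshold of sliding, static friction is at its maximum μ_s N and exactly balances the weight component along the incline: mg sin θ = μ_s mg cos θ.
Hence tan θ = μ_s = 0.25, so θ = arctan(0.25) = 14.0362°.

14°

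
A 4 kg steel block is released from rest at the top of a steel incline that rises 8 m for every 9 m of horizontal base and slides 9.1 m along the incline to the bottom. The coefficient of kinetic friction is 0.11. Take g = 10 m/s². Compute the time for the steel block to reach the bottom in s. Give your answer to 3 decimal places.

The weight component along the incline is mg sin 41.63° = 26.575 N and the normal force is N = mg cos 41.63° = 29.896 N.
Friction up the slope is f = μN = 0.11 × 29.896 = 3.289 N, so the net downslope force is 26.575 − 3.289 = 23.286 N and a = 23.286 / 4 = 5.8215 m/s².
Starting from rest, L = ½at², so t = √(2L/a) = √(2 × 9.1 / 5.8215) = 1.7681 s.

1.768 s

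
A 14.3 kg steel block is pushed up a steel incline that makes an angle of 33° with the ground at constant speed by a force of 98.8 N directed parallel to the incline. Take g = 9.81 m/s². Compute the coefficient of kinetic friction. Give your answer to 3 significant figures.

At constant speed ΣF = 0 along the incline. The applied 98.8 N acts up the slope; the weight component mg sin 33° = 76.404 N and kinetic friction μN both act down the slope.
So 98.8 = 76.404 + μ × 117.651, giving μ = (98.8 − 76.404) / 117.651 = 0.1904.

0.190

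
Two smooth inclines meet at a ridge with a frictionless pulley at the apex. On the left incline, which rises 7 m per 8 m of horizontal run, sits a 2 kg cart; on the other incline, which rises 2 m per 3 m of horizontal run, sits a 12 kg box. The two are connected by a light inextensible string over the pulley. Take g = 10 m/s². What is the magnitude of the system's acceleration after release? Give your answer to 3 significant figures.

3.81 m/s²

Resolve each weight along its own incline: the 2 kg mass has component 2 × 10 × sin 41.19° = 13.170 N down its slope, and the 12 kg mass has 12 × 10 × sin 33.69° = 66.564 N down its slope.
The 12 kg side's 66.564 N exceeds the other side's 13.170 N, so that mass slides down and the 2 kg mass slides up. Taking that direction as positive, Newton's second law for the whole system gives 66.564 − 13.170 = (2 + 12) a, so a = 53.394 / 14 = 3.8139 m/s².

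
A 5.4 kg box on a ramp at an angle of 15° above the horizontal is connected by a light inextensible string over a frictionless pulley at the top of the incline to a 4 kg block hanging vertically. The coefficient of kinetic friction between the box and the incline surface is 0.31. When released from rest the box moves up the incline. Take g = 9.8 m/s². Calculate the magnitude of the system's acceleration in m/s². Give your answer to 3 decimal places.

1.027 m/s²

For the box on the incline: the weight component along the slope is m₁g sin 15° = 5.4 × 9.8 × 0.2588 = 13.696 N and the normal force is N = m₁g cos 15° = 51.117 N.
Kinetic friction opposes the box's motion up the incline: f = μN = 0.31 × 51.117 = 15.846 N acting down the slope.
Newton's second law for the box (up-slope positive): T − 13.696 − 15.846 = 5.4 a. For the hanging block (downward positive): 4 × 9.8 − T = 4 a.
Adding the two equations eliminates T: 9.658 = 9.4 a, so a = 1.0274 m/s².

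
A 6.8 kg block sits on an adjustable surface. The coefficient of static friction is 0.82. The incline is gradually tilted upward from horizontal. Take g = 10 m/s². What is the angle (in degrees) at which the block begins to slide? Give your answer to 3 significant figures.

39.4°

At the threshold of sliding, static friction is at its maximum μ_s N and exactly balances the weight component along the incline: mg sin θ = μ_s mg cos θ.
Hence tan θ = μ_s = 0.82, so θ = arctan(0.82) = 39.3518°.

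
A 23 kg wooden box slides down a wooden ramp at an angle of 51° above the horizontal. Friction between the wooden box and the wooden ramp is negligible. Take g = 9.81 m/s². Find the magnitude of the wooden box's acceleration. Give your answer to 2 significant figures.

7.6 m/s²

Resolving the weight along the incline: the component pulling the wooden box down the slope is mg sin 51° = 23 × 9.81 × 0.7771 = 175.337 N, and the normal force is N = mg cos 51° = 23 × 9.81 × 0.6293 = 141.989 N.
With no friction the net force along the incline is 175.337 N, so a = g sin 51° = 175.337 / 23 = 7.6233 m/s².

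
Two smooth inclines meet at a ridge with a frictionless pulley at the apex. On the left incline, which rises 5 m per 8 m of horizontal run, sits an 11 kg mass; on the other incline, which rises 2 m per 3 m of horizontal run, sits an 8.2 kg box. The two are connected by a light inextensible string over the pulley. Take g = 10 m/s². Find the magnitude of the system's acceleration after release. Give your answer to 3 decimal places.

0.667 m/s²

Resolve each weight along its own incline: the 11 kg mass has component 11 × 10 × sin 32.01° = 58.300 N down its slope, and the 8.2 kg mass has 8.2 × 10 × sin 33.69° = 45.485 N down its slope.
The 11 kg side's 58.300 N exceeds the other side's 45.485 N, so that mass slides down and the 8.2 kg mass slides up. Taking that direction as positive, Newton's second law for the whole system gives 58.300 − 45.485 = (11 + 8.2) a, so a = 12.815 / 19.2 = 0.6674 m/s².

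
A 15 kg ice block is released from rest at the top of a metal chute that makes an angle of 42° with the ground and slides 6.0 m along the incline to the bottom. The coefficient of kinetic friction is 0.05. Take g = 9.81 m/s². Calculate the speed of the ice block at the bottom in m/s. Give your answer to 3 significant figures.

8.63 m/s

The weight component along the incline is mg sin 42° = 98.463 N and the normal force is N = mg cos 42° = 109.354 N.
Friction up the slope is f = μN = 0.05 × 109.354 = 5.468 N, so the net downslope force is 98.463 − 5.468 = 92.995 N and a = 92.995 / 15 = 6.1997 m/s².
Starting from rest over a distance of 6.0 m, v² = 2aL = 2 × 6.1997 × 6.0 = 74.3964, so v = 8.6253 m/s.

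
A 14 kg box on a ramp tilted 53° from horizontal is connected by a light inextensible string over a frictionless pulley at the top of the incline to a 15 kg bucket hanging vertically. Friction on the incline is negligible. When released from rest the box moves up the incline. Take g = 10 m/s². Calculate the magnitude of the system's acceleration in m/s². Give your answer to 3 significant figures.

For the box on the incline: the weight component along the slope is m₁g sin 53° = 14 × 10 × 0.7986 = 111.804 N and the normal force is N = m₁g cos 53° = 84.254 N.
Newton's second law for the box (up-slope positive): T − 111.804 = 14 a. For the hanging bucket (downward positive): 15 × 10 − T = 15 a.
Adding the two equations eliminates T: 38.196 = 29 a, so a = 1.3171 m/s².

1.32 m/s²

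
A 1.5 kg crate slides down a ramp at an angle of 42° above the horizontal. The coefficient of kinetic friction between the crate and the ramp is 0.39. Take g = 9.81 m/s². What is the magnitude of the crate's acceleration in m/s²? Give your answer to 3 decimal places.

Resolving the weight along the incline: the component pulling the crate down the slope is mg sin 42° = 1.5 × 9.81 × 0.6691 = 9.846 N, and the normal force is N = mg cos 42° = 1.5 × 9.81 × 0.7431 = 10.935 N.
Kinetic friction acts up the slope with magnitude f = μN = 0.39 × 10.935 = 4.265 N.
Net force along the incline is 9.846 − 4.265 = 5.581 N, so a = 5.581 / 1.5 = 3.7207 m/s².

3.721 m/s²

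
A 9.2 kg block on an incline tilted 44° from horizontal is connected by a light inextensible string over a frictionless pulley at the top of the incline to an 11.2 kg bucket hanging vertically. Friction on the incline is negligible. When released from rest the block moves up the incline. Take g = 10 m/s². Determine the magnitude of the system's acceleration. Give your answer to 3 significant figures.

2.36 m/s²

For the block on the incline: the weight component along the slope is m₁g sin 44° = 9.2 × 10 × 0.6947 = 63.912 N and the normal force is N = m₁g cos 44° = 66.179 N.
Newton's second law for the block (up-slope positive): T − 63.912 = 9.2 a. For the hanging bucket (downward positive): 11.2 × 10 − T = 11.2 a.
Adding the two equations eliminates T: 48.088 = 20.4 a, so a = 2.3573 m/s².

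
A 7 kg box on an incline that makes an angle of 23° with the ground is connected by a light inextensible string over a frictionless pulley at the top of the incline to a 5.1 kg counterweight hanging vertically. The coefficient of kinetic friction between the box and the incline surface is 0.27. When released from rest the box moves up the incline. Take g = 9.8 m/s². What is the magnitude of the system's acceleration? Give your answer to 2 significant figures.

0.51 m/s²

For the box on the incline: the weight component along the slope is m₁g sin 23° = 7 × 9.8 × 0.3907 = 26.802 N and the normal force is N = m₁g cos 23° = 63.147 N.
Kinetic friction opposes the box's motion up the incline: f = μN = 0.27 × 63.147 = 17.050 N acting down the slope.
Newton's second law for the box (up-slope positive): T − 26.802 − 17.050 = 7 a. For the hanging counterweight (downward positive): 5.1 × 9.8 − T = 5.1 a.
Adding the two equations eliminates T: 6.128 = 12.1 a, so a = 0.5064 m/s².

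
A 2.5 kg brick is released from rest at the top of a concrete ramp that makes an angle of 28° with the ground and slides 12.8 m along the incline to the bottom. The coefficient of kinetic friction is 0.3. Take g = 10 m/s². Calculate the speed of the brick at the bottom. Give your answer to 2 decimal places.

The weight component along the incline is mg sin 28° = 11.737 N and the normal force is N = mg cos 28° = 22.074 N.
Friction up the slope is f = μN = 0.3 × 22.074 = 6.622 N, so the net downslope force is 11.737 − 6.622 = 5.115 N and a = 5.115 / 2.5 = 2.0460 m/s².
Starting from rest over a distance of 12.8 m, v² = 2aL = 2 × 2.0460 × 12.8 = 52.3776, so v = 7.2372 m/s.

7.24 m/s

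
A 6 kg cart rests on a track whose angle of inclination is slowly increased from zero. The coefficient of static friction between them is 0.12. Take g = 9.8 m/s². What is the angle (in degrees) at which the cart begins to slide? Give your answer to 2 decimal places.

6.84°

At the threshold of sliding, static friction is at its maximum μ_s N and exactly balances the weight component along the incline: mg sin θ = μ_s mg cos θ.
Hence tan θ = μ_s = 0.12, so θ = arctan(0.12) = 6.8428°.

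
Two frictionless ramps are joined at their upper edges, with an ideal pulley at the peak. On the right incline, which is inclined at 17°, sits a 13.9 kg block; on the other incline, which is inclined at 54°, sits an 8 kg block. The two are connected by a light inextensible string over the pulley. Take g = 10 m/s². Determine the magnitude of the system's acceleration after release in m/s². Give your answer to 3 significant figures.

1.10 m/s²

Resolve each weight along its own incline: the 13.9 kg mass has component 13.9 × 10 × sin 17° = 40.640 N down its slope, and the 8 kg mass has 8 × 10 × sin 54° = 64.721 N down its slope.
The 8 kg side's 64.721 N exceeds the other side's 40.640 N, so that mass slides down and the 13.9 kg mass slides up. Taking that direction as positive, Newton's second law for the whole system gives 64.721 − 40.640 = (13.9 + 8) a, so a = 24.081 / 21.9 = 1.0996 m/s².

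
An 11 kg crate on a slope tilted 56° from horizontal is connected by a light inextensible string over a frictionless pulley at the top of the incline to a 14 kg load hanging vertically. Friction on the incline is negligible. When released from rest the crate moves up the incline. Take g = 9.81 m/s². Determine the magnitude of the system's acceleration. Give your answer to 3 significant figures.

For the crate on the incline: the weight component along the slope is m₁g sin 56° = 11 × 9.81 × 0.8290 = 89.457 N and the normal force is N = m₁g cos 56° = 60.343 N.
Newton's second law for the crate (up-slope positive): T − 89.457 = 11 a. For the hanging load (downward positive): 14 × 9.81 − T = 14 a.
Adding the two equations eliminates T: 47.883 = 25 a, so a = 1.9153 m/s².

1.92 m/s²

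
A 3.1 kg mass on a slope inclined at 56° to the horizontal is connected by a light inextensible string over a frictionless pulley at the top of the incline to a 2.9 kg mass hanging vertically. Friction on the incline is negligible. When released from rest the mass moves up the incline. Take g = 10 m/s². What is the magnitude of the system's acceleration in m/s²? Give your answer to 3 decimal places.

For the mass on the incline: the weight component along the slope is m₁g sin 56° = 3.1 × 10 × 0.8290 = 25.699 N and the normal force is N = m₁g cos 56° = 17.335 N.
Newton's second law for the mass (up-slope positive): T − 25.699 = 3.1 a. For the hanging mass (downward positive): 2.9 × 10 − T = 2.9 a.
Adding the two equations eliminates T: 3.301 = 6 a, so a = 0.5502 m/s².

0.550 m/s²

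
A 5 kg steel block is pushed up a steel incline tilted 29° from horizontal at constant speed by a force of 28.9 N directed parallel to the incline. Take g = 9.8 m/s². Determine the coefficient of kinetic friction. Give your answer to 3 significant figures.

0.120

At constant speed ΣF = 0 along the incline. The applied 28.9 N acts up the slope; the weight component mg sin 29° = 23.756 N and kinetic friction μN both act down the slope.
So 28.9 = 23.756 + μ × 42.856, giving μ = (28.9 − 23.756) / 42.856 = 0.1200.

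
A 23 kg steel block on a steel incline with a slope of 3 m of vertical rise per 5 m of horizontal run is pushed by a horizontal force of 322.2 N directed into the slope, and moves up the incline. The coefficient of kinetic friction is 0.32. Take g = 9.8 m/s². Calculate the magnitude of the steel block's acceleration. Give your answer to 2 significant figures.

The horizontal push has components F cos 30.96° = 322.2 × 0.8575 = 276.286 N up the incline and F sin 30.96° = 322.2 × 0.5145 = 165.772 N pressing into the surface.
The normal force is therefore N = mg cos 30.96° + F sin 30.96° = 193.281 + 165.772 = 359.053 N, and kinetic friction down the slope is μN = 0.32 × 359.053 = 114.897 N.
Along the incline: F cos 30.96° − mg sin 30.96° − μN = ma, so 276.286 − 115.968 − 114.897 = 23 a, giving a = 1.9748 m/s².

2.0 m/s²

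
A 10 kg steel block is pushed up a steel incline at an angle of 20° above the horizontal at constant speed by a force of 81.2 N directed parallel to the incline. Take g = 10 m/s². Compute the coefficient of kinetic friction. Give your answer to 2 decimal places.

At constant speed ΣF = 0 along the incline. The applied 81.2 N acts up the slope; the weight component mg sin 20° = 34.202 N and kinetic friction μN both act down the slope.
So 81.2 = 34.202 + μ × 93.969, giving μ = (81.2 − 34.202) / 93.969 = 0.5001.

0.50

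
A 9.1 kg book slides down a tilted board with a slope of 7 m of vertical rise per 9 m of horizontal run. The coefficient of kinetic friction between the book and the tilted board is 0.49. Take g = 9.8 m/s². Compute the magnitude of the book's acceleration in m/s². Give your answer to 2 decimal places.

2.23 m/s²

Resolving the weight along the incline: the component pulling the book down the slope is mg sin 37.87° = 9.1 × 9.8 × 0.6139 = 54.748 N, and the normal force is N = mg cos 37.87° = 9.1 × 9.8 × 0.7894 = 70.399 N.
Kinetic friction acts up the slope with magnitude f = μN = 0.49 × 70.399 = 34.496 N.
Net force along the incline is 54.748 − 34.496 = 20.252 N, so a = 20.252 / 9.1 = 2.2255 m/s².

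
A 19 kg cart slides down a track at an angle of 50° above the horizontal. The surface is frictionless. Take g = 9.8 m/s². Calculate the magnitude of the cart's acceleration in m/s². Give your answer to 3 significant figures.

Resolving the weight along the incline: the component pulling the cart down the slope is mg sin 50° = 19 × 9.8 × 0.7660 = 142.629 N, and the normal force is N = mg cos 50° = 19 × 9.8 × 0.6428 = 119.689 N.
With no friction the net force along the incline is 142.629 N, so a = g sin 50° = 142.629 / 19 = 7.5068 m/s².

7.51 m/s²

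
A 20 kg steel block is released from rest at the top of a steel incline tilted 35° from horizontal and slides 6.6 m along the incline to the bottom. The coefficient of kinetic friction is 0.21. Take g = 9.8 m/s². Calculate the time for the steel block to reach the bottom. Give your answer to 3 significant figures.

The weight component along the incline is mg sin 35° = 112.421 N and the normal force is N = mg cos 35° = 160.554 N.
Friction up the slope is f = μN = 0.21 × 160.554 = 33.716 N, so the net downslope force is 112.421 − 33.716 = 78.705 N and a = 78.705 / 20 = 3.9352 m/s².
Starting from rest, L = ½at², so t = √(2L/a) = √(2 × 6.6 / 3.9352) = 1.8315 s.

1.83 s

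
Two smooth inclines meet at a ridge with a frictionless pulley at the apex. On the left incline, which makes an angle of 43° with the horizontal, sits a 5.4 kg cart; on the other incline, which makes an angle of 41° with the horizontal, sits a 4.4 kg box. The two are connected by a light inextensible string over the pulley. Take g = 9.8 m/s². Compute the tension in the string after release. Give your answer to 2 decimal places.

31.79 N

Resolve each weight along its own incline: the 5.4 kg mass has component 5.4 × 9.8 × sin 43° = 36.091 N down its slope, and the 4.4 kg mass has 4.4 × 9.8 × sin 41° = 28.289 N down its slope.
The 5.4 kg side's 36.091 N exceeds the other side's 28.289 N, so that mass slides down and the 4.4 kg mass slides up. Taking that direction as positive, Newton's second law for the whole system gives 36.091 − 28.289 = (5.4 + 4.4) a, so a = 7.802 / 9.8 = 0.7961 m/s².
For the 4.4 kg mass (up-slope positive): T − 28.289 = 4.4 × 0.7961, so T = 31.792 N.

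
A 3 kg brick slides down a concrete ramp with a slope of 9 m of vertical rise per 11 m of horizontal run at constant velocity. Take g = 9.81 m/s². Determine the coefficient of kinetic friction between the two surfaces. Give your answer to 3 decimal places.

At constant velocity the net force along the incline is zero: mg sin 39.29° = μ mg cos 39.29°.
So μ = tan 39.29° = 0.6332 / 0.7740 = 0.8181.

0.818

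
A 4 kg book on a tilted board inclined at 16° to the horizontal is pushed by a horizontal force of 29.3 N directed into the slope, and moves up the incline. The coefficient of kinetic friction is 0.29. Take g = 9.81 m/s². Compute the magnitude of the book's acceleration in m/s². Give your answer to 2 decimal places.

1.02 m/s²

The horizontal push has components F cos 16° = 29.3 × 0.9613 = 28.166 N up the incline and F sin 16° = 29.3 × 0.2756 = 8.075 N pressing into the surface.
The normal force is therefore N = mg cos 16° + F sin 16° = 37.721 + 8.075 = 45.796 N, and kinetic friction down the slope is μN = 0.29 × 45.796 = 13.281 N.
Along the incline: F cos 16° − mg sin 16° − μN = ma, so 28.166 − 10.815 − 13.281 = 4 a, giving a = 1.0175 m/s².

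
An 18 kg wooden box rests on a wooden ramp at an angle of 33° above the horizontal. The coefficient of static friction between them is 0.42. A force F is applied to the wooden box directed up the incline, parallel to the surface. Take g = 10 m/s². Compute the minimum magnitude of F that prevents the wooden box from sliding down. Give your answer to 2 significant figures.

35 N

The normal force is N = mg cos 33° = 150.961 N. With F at its minimum the wooden box is on the verge of sliding down, so static friction is at its maximum μ_s N = 0.42 × 150.961 = 63.404 N and acts up the slope.
Equilibrium along the incline: F + μ_s N = mg sin 33°, so F = 98.035 − 63.404 = 34.631 N.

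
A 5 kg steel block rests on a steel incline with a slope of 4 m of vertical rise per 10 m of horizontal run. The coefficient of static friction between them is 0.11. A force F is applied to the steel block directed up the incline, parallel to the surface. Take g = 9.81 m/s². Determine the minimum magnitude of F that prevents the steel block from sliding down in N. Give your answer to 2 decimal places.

13.21 N

The normal force is N = mg cos 21.80° = 45.542 N. With F at its minimum the steel block is on the verge of sliding down, so static friction is at its maximum μ_s N = 0.11 × 45.542 = 5.010 N and acts up the slope.
Equilibrium along the incline: F + μ_s N = mg sin 21.80°, so F = 18.217 − 5.010 = 13.207 N.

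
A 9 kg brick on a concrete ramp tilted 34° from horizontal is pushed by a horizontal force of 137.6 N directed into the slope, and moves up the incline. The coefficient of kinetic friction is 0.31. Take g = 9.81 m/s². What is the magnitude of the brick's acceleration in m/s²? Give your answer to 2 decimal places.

The horizontal push has components F cos 34° = 137.6 × 0.8290 = 114.070 N up the incline and F sin 34° = 137.6 × 0.5592 = 76.946 N pressing into the surface.
The normal force is therefore N = mg cos 34° + F sin 34° = 73.192 + 76.946 = 150.138 N, and kinetic friction down the slope is μN = 0.31 × 150.138 = 46.543 N.
Along the incline: F cos 34° − mg sin 34° − μN = ma, so 114.070 − 49.372 − 46.543 = 9 a, giving a = 2.0172 m/s².

2.02 m/s²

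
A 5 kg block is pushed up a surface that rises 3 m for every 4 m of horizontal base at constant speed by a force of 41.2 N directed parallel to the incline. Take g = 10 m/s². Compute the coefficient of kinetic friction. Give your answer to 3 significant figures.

0.280

At constant speed ΣF = 0 along the incline. The applied 41.2 N acts up the slope; the weight component mg sin 36.87° = 30.000 N and kinetic friction μN both act down the slope.
So 41.2 = 30.000 + μ × 40.000, giving μ = (41.2 − 30.000) / 40.000 = 0.2800.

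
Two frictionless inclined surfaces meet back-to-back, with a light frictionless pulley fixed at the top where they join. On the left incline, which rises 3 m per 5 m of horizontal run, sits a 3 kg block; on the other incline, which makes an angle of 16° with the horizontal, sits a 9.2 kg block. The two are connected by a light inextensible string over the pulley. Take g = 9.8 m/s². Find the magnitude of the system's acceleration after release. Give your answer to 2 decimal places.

0.80 m/s²

Resolve each weight along its own incline: the 3 kg mass has component 3 × 9.8 × sin 30.96° = 15.126 N down its slope, and the 9.2 kg mass has 9.2 × 9.8 × sin 16° = 24.851 N down its slope.
The 9.2 kg side's 24.851 N exceeds the other side's 15.126 N, so that mass slides down and the 3 kg mass slides up. Taking that direction as positive, Newton's second law for the whole system gives 24.851 − 15.126 = (3 + 9.2) a, so a = 9.725 / 12.2 = 0.7971 m/s².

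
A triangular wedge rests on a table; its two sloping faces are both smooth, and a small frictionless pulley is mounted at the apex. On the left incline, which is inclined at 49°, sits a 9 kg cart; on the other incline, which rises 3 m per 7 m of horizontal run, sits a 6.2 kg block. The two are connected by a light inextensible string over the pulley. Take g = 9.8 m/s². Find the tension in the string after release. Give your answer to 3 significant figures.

41.3 N

Resolve each weight along its own incline: the 9 kg mass has component 9 × 9.8 × sin 49° = 66.565 N down its slope, and the 6.2 kg mass has 6.2 × 9.8 × sin 23.20° = 23.935 N down its slope.
The 9 kg side's 66.565 N exceeds the other side's 23.935 N, so that mass slides down and the 6.2 kg mass slides up. Taking that direction as positive, Newton's second law for the whole system gives 66.565 − 23.935 = (9 + 6.2) a, so a = 42.630 / 15.2 = 2.8046 m/s².
For the 6.2 kg mass (up-slope positive): T − 23.935 = 6.2 × 2.8046, so T = 41.324 N.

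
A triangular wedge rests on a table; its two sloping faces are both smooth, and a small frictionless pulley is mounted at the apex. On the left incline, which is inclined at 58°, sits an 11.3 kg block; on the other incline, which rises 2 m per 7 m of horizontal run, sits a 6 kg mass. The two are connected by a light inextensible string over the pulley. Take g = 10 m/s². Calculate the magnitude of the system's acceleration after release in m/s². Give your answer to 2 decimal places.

Resolve each weight along its own incline: the 11.3 kg mass has component 11.3 × 10 × sin 58° = 95.829 N down its slope, and the 6 kg mass has 6 × 10 × sin 15.95° = 16.483 N down its slope.
The 11.3 kg side's 95.829 N exceeds the other side's 16.483 N, so that mass slides down and the 6 kg mass slides up. Taking that direction as positive, Newton's second law for the whole system gives 95.829 − 16.483 = (11.3 + 6) a, so a = 79.346 / 17.3 = 4.5865 m/s².

4.59 m/s²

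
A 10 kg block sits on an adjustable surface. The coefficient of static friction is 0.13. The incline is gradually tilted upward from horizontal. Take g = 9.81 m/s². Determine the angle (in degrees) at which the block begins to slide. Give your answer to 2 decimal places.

At the threshold of sliding, static friction is at its maximum μ_s N and exactly balances the weight component along the incline: mg sin θ = μ_s mg cos θ.
Hence tan θ = μ_s = 0.13, so θ = arctan(0.13) = 7.4069°.

7.41°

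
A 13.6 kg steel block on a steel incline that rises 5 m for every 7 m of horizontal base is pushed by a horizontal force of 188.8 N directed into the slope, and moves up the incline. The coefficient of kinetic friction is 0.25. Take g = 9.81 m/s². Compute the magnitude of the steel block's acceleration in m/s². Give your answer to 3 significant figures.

The horizontal push has components F cos 35.54° = 188.8 × 0.8137 = 153.627 N up the incline and F sin 35.54° = 188.8 × 0.5812 = 109.731 N pressing into the surface.
The normal force is therefore N = mg cos 35.54° + F sin 35.54° = 108.561 + 109.731 = 218.292 N, and kinetic friction down the slope is μN = 0.25 × 218.292 = 54.573 N.
Along the incline: F cos 35.54° − mg sin 35.54° − μN = ma, so 153.627 − 77.541 − 54.573 = 13.6 a, giving a = 1.5818 m/s².

1.58 m/s²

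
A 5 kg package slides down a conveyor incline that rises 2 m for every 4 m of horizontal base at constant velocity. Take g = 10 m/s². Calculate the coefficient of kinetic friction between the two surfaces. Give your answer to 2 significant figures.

0.50

At constant velocity the net force along the incline is zero: mg sin 26.57° = μ mg cos 26.57°.
So μ = tan 26.57° = 0.4472 / 0.8944 = 0.5000.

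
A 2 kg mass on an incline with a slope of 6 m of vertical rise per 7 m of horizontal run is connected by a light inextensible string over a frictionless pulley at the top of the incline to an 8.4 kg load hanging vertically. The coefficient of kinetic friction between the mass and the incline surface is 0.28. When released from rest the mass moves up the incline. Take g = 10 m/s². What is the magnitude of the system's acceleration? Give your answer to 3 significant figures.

For the mass on the incline: the weight component along the slope is m₁g sin 40.60° = 2 × 10 × 0.6508 = 13.016 N and the normal force is N = m₁g cos 40.60° = 15.185 N.
Kinetic friction opposes the mass's motion up the incline: f = μN = 0.28 × 15.185 = 4.252 N acting down the slope.
Newton's second law for the mass (up-slope positive): T − 13.016 − 4.252 = 2 a. For the hanging load (downward positive): 8.4 × 10 − T = 8.4 a.
Adding the two equations eliminates T: 66.732 = 10.4 a, so a = 6.4165 m/s².

6.42 m/s²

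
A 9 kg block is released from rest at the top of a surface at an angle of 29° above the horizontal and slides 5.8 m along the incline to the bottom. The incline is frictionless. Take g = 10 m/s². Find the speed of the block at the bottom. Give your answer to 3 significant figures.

The weight component along the incline is mg sin 29° = 43.633 N and the normal force is N = mg cos 29° = 78.716 N.
With no friction, a = g sin 29° = 4.8481 m/s².
Starting from rest over a distance of 5.8 m, v² = 2aL = 2 × 4.8481 × 5.8 = 56.2380, so v = 7.4992 m/s.

7.50 m/s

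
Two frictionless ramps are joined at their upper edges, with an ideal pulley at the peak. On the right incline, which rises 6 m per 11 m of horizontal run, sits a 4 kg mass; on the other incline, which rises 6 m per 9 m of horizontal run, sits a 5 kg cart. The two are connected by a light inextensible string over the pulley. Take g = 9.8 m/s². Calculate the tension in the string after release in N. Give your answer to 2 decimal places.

22.51 N

Resolve each weight along its own incline: the 4 kg mass has component 4 × 9.8 × sin 28.61° = 18.771 N down its slope, and the 5 kg mass has 5 × 9.8 × sin 33.69° = 27.180 N down its slope.
The 5 kg side's 27.180 N exceeds the other side's 18.771 N, so that mass slides down and the 4 kg mass slides up. Taking that direction as positive, Newton's second law for the whole system gives 27.180 − 18.771 = (4 + 5) a, so a = 8.409 / 9 = 0.9343 m/s².
For the 4 kg mass (up-slope positive): T − 18.771 = 4 × 0.9343, so T = 22.508 N.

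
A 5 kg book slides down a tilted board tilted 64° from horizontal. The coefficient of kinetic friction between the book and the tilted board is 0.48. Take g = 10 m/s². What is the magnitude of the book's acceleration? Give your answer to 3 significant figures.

6.88 m/s²

Resolving the weight along the incline: the component pulling the book down the slope is mg sin 64° = 5 × 10 × 0.8988 = 44.940 N, and the normal force is N = mg cos 64° = 5 × 10 × 0.4384 = 21.920 N.
Kinetic friction acts up the slope with magnitude f = μN = 0.48 × 21.920 = 10.522 N.
Net force along the incline is 44.940 − 10.522 = 34.418 N, so a = 34.418 / 5 = 6.8836 m/s².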